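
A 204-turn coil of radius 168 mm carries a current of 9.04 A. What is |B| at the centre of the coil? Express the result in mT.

For an N-turn flat coil, B = Nμ₀I/(2R) with R = 0.168 m.
B = 204 × 3.38×10⁻⁵ T = 6.90×10⁻³ T.

B ≈ 6.90 mT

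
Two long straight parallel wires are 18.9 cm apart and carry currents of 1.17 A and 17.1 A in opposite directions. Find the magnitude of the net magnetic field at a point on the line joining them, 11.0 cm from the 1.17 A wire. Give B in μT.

Each long wire gives B = μ₀I/(2πd). Distances are d₁ = 0.11 m and d₂ = 0.079 m.
B₁ = 2.13×10⁻⁶ T, B₂ = 4.33×10⁻⁵ T.
Between antiparallel currents both contributions point the same way, so they add. B = B₁ + B₂ = 2.13×10⁻⁶ + 4.33×10⁻⁵ = 4.54×10⁻⁵ T.

B ≈ 45.4 μT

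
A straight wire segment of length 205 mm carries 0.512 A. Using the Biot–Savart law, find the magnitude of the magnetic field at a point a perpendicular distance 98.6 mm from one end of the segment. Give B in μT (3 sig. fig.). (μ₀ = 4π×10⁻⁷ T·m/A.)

B ≈ 0.468 μT

For a finite straight segment, B = (μ₀I/4πd)(sinθ₁ + sinθ₂), where θ₁, θ₂ are the angles from the perpendicular to each end.
The perpendicular foot is at one end, so the two end-offsets along the wire are 0 and L = 0.205 m.
sinθ₁ = 0/√(0²+0.0986²) = 0.0000; sinθ₂ = 0.205/√(0.205²+0.0986²) = 0.9012.
B = (4π×10⁻⁷ × 0.512) / (4π × 0.0986) × (0.0000 + 0.9012) = 4.68×10⁻⁷ T.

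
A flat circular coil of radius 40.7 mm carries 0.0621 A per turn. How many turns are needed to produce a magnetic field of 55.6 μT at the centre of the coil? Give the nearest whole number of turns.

N = 58

For an N-turn coil, B = Nμ₀I/(2R). A single turn gives B₁ = 9.59×10⁻⁷ T with R = 0.0407 m.
N = B/B₁ = 5.56×10⁻⁵ / 9.59×10⁻⁷ = 58.00.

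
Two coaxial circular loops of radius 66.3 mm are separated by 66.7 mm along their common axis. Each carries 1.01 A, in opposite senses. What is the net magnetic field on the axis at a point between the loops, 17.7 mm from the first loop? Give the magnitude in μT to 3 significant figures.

B ≈ 3.65 μT

Each loop contributes B = μ₀IR²/[2(R²+z²)^(3/2)] on the axis, with z measured from that loop.
Loop 1 (z = 0.0177 m): B₁ = 8.63×10⁻⁶ T. Loop 2 (z = 0.049 m): B₂ = 4.98×10⁻⁶ T.
The fields oppose: B = |B₁ − B₂| = 3.65×10⁻⁶ T.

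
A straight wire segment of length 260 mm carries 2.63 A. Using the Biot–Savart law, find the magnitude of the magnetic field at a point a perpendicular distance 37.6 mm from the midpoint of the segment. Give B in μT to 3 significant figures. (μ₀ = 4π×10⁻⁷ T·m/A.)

B ≈ 13.4 μT

For a finite straight segment, B = (μ₀I/4πd)(sinθ₁ + sinθ₂), where θ₁, θ₂ are the angles from the perpendicular to each end.
The perpendicular from the point meets the wire at its midpoint, so each end is L/2 = 0.13 m away along the wire.
sinθ₁ = 0.13/√(0.13²+0.0376²) = 0.9606; sinθ₂ = 0.13/√(0.13²+0.0376²) = 0.9606.
B = (4π×10⁻⁷ × 2.63) / (4π × 0.0376) × (0.9606 + 0.9606) = 1.34×10⁻⁵ T.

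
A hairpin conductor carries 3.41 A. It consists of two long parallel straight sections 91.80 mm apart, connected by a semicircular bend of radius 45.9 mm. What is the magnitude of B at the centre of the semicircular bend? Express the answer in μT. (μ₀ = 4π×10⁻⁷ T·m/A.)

The semicircular arc contributes B_arc = μ₀I·π/(4πR) = μ₀I/(4R) = 2.33×10⁻⁵ T.
Each semi-infinite lead is at perpendicular distance R = 0.0459 m from the centre, with the perpendicular foot at its near end, so it contributes μ₀I/(4πR); both point the same way, together 1.49×10⁻⁵ T.
Arc and leads all point the same direction: B = 2.33×10⁻⁵ + 1.49×10⁻⁵ = 3.82×10⁻⁵ T.

B ≈ 38.2 μT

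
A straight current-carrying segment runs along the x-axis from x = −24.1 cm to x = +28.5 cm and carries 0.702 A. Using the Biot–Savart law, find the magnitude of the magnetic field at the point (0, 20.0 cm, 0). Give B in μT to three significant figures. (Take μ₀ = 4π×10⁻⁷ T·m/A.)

B ≈ 0.557 μT

For a finite straight segment, B = (μ₀I/4πd)(sinθ₁ + sinθ₂), where θ₁, θ₂ are the angles from the perpendicular to each end.
The perpendicular distance is d = 0.2 m; the end-offsets along the wire are a = 0.241 m and b = 0.285 m.
sinθ₁ = 0.241/√(0.241²+0.2²) = 0.7695; sinθ₂ = 0.285/√(0.285²+0.2²) = 0.8186.
B = (4π×10⁻⁷ × 0.702) / (4π × 0.2) × (0.7695 + 0.8186) = 5.57×10⁻⁷ T.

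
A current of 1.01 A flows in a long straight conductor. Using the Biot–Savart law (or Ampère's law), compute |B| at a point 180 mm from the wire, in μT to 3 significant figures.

B ≈ 1.12 μT

For an infinitely long straight wire, B = μ₀I/(2πd).
B = (4π×10⁻⁷ × 1.01) / (2π × 0.18) = 1.12×10⁻⁶ T.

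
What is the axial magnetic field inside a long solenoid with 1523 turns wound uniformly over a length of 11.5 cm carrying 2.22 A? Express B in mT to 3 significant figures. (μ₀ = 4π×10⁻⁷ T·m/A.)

Inside a long solenoid, B = μ₀nI with n = 1.324×10⁴ turns/m.
B = 4π×10⁻⁷ × 1.324×10⁴ × 2.22 = 3.69×10⁻² T.

B ≈ 36.9 mT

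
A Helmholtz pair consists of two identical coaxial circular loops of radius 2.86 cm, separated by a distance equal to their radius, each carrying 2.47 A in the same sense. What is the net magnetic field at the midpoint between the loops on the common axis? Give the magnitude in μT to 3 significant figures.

B ≈ 77.7 μT

Each loop contributes B = μ₀IR²/[2(R²+z²)^(3/2)] on the axis, with z measured from that loop.
Loop 1 (z = 0.0143 m): B₁ = 3.88×10⁻⁵ T. Loop 2 (z = 0.0143 m): B₂ = 3.88×10⁻⁵ T.
The fields add: B = B₁ + B₂ = 7.77×10⁻⁵ T.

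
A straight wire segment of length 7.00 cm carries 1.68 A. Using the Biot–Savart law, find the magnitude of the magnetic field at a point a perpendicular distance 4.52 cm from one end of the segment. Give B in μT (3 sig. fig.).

B ≈ 3.12 μT

For a finite straight segment, B = (μ₀I/4πd)(sinθ₁ + sinθ₂), where θ₁, θ₂ are the angles from the perpendicular to each end.
The perpendicular foot is at one end, so the two end-offsets along the wire are 0 and L = 0.07 m.
sinθ₁ = 0/√(0²+0.0452²) = 0.0000; sinθ₂ = 0.07/√(0.07²+0.0452²) = 0.8401.
B = (4π×10⁻⁷ × 1.68) / (4π × 0.0452) × (0.0000 + 0.8401) = 3.12×10⁻⁶ T.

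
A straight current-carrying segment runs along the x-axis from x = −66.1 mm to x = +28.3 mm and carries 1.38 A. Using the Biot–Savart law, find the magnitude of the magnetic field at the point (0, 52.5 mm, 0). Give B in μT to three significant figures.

For a finite straight segment, B = (μ₀I/4πd)(sinθ₁ + sinθ₂), where θ₁, θ₂ are the angles from the perpendicular to each end.
The perpendicular distance is d = 0.0525 m; the end-offsets along the wire are a = 0.0661 m and b = 0.0283 m.
sinθ₁ = 0.0661/√(0.0661²+0.0525²) = 0.7831; sinθ₂ = 0.0283/√(0.0283²+0.0525²) = 0.4745.
B = (4π×10⁻⁷ × 1.38) / (4π × 0.0525) × (0.7831 + 0.4745) = 3.31×10⁻⁶ T.

B ≈ 3.31 μT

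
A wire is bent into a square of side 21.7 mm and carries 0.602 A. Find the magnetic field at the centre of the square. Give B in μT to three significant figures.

Each side is a finite straight segment at perpendicular distance d = a/(2 tan(π/4)) = 0.01085 m from the centre, with end-angles ±π/4.
One side contributes B₁ = (μ₀I/4πd)·2 sin(π/4) = 7.85×10⁻⁶ T.
All 4 sides add in the same direction: B = 4 × 7.85×10⁻⁶ = 3.14×10⁻⁵ T.

B ≈ 31.4 μT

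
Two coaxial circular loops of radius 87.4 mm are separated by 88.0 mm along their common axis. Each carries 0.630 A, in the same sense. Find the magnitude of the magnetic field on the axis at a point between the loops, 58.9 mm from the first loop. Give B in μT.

B ≈ 6.45 μT

Each loop contributes B = μ₀IR²/[2(R²+z²)^(3/2)] on the axis, with z measured from that loop.
Loop 1 (z = 0.0589 m): B₁ = 2.58×10⁻⁶ T. Loop 2 (z = 0.0291 m): B₂ = 3.87×10⁻⁶ T.
The fields add: B = B₁ + B₂ = 6.45×10⁻⁶ T.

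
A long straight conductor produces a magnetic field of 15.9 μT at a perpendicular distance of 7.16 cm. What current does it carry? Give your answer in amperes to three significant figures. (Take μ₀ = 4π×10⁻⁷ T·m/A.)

For a long straight wire B = μ₀I/(2πd), so I = 2πdB/μ₀.
I = 2π × 0.0716 × 1.59×10⁻⁵ / (4π×10⁻⁷) = 5.69 A.

I ≈ 5.69 A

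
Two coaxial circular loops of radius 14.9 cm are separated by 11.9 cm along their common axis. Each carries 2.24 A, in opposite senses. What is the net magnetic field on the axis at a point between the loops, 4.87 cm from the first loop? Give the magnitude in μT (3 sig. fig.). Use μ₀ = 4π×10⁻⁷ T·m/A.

Each loop contributes B = μ₀IR²/[2(R²+z²)^(3/2)] on the axis, with z measured from that loop.
Loop 1 (z = 0.0487 m): B₁ = 8.11×10⁻⁶ T. Loop 2 (z = 0.0703 m): B₂ = 6.99×10⁻⁶ T.
The fields oppose: B = |B₁ − B₂| = 1.12×10⁻⁶ T.

B ≈ 1.12 μT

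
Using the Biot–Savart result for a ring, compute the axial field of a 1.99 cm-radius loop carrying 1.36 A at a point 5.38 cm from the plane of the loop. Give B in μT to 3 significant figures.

B ≈ 1.79 μT

On the axis of a circular loop, B = μ₀IR² / [2(R²+z²)^(3/2)].
R² + z² = (0.0199)² + (0.0538)² = 0.00329 m², and (R²+z²)^(3/2) = 1.89×10⁻⁴ m³.
B = (4π×10⁻⁷ × 1.36 × 0.000396) / (2 × 1.89×10⁻⁴) = 1.79×10⁻⁶ T.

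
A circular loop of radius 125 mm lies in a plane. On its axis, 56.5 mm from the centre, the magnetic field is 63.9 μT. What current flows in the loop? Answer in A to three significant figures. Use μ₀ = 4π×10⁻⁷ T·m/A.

On the axis of a loop, B = μ₀IR²/[2(R²+z²)^(3/2)], so I = 2B(R²+z²)^(3/2)/(μ₀R²).
R² + z² = 0.01562 + 0.003192 = 0.01882 m²; raised to 3/2 gives 2.58×10⁻³ m³.
I = 2 × 6.39×10⁻⁵ × 2.58×10⁻³ / (1.26×10⁻⁶ × 0.01562) = 16.8 A.

I ≈ 16.8 A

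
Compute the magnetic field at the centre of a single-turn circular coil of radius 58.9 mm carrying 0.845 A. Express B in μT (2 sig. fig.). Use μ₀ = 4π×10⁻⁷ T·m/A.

At the centre of a circular loop the Biot–Savart law gives B = μ₀I/(2R).
B = (4π×10⁻⁷ × 0.845) / (2 × 0.0589) = 9.01×10⁻⁶ T.

B ≈ 9.0 μT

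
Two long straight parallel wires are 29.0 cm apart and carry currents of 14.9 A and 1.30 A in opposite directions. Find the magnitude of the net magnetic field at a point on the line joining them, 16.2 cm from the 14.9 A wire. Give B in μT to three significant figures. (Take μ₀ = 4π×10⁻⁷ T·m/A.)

Each long wire gives B = μ₀I/(2πd). Distances are d₁ = 0.162 m and d₂ = 0.128 m.
B₁ = 1.84×10⁻⁵ T, B₂ = 2.03×10⁻⁶ T.
Between antiparallel currents both contributions point the same way, so they add. B = B₁ + B₂ = 1.84×10⁻⁵ + 2.03×10⁻⁶ = 2.04×10⁻⁵ T.

B ≈ 20.4 μT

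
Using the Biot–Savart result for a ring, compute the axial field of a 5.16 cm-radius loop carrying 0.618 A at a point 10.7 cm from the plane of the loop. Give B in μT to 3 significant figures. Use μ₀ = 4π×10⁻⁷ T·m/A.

On the axis of a circular loop, B = μ₀IR² / [2(R²+z²)^(3/2)].
R² + z² = (0.0516)² + (0.107)² = 0.01411 m², and (R²+z²)^(3/2) = 1.68×10⁻³ m³.
B = (4π×10⁻⁷ × 0.618 × 0.002663) / (2 × 1.68×10⁻³) = 6.17×10⁻⁷ T.

B ≈ 0.617 μT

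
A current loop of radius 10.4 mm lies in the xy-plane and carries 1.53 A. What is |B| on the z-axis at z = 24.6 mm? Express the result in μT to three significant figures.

B ≈ 5.46 μT

On the axis of a circular loop, B = μ₀IR² / [2(R²+z²)^(3/2)].
R² + z² = (0.0104)² + (0.0246)² = 0.0007133 m², and (R²+z²)^(3/2) = 1.91×10⁻⁵ m³.
B = (4π×10⁻⁷ × 1.53 × 0.0001082) / (2 × 1.91×10⁻⁵) = 5.46×10⁻⁶ T.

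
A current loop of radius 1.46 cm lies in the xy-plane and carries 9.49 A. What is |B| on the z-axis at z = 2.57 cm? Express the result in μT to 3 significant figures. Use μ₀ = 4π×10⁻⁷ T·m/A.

B ≈ 49.2 μT

On the axis of a circular loop, B = μ₀IR² / [2(R²+z²)^(3/2)].
R² + z² = (0.0146)² + (0.0257)² = 0.0008737 m², and (R²+z²)^(3/2) = 2.58×10⁻⁵ m³.
B = (4π×10⁻⁷ × 9.49 × 0.0002132) / (2 × 2.58×10⁻⁵) = 4.92×10⁻⁵ T.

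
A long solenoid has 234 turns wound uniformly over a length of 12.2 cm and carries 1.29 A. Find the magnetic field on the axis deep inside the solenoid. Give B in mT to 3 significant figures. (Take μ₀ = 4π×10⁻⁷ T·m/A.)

Inside a long solenoid, B = μ₀nI with n = 1918 turns/m.
B = 4π×10⁻⁷ × 1918 × 1.29 = 3.11×10⁻³ T.

B ≈ 3.11 mT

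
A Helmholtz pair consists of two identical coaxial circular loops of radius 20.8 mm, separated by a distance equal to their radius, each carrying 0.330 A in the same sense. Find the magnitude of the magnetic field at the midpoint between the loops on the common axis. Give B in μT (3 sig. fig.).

Each loop contributes B = μ₀IR²/[2(R²+z²)^(3/2)] on the axis, with z measured from that loop.
Loop 1 (z = 0.0104 m): B₁ = 7.13×10⁻⁶ T. Loop 2 (z = 0.0104 m): B₂ = 7.13×10⁻⁶ T.
The fields add: B = B₁ + B₂ = 1.43×10⁻⁵ T.

B ≈ 14.3 μT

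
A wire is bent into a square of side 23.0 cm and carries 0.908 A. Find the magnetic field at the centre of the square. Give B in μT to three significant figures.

B ≈ 4.47 μT

Each side is a finite straight segment at perpendicular distance d = a/(2 tan(π/4)) = 0.115 m from the centre, with end-angles ±π/4.
One side contributes B₁ = (μ₀I/4πd)·2 sin(π/4) = 1.12×10⁻⁶ T.
All 4 sides add in the same direction: B = 4 × 1.12×10⁻⁶ = 4.47×10⁻⁶ T.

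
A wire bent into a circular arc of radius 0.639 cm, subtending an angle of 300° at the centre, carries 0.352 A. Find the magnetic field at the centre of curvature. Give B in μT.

B ≈ 28.8 μT

The Biot–Savart field of a circular arc at its centre is B = μ₀Iφ/(4πR), with φ = 5.236 rad.
B = (4π×10⁻⁷ × 0.352 × 5.236) / (4π × 0.00639) = 2.88×10⁻⁵ T.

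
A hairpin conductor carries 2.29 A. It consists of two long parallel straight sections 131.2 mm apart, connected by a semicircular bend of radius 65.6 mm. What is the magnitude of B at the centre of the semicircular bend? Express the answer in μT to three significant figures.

B ≈ 17.9 μT

The semicircular arc contributes B_arc = μ₀I·π/(4πR) = μ₀I/(4R) = 1.10×10⁻⁵ T.
Each semi-infinite lead is at perpendicular distance R = 0.0656 m from the centre, with the perpendicular foot at its near end, so it contributes μ₀I/(4πR); both point the same way, together 6.98×10⁻⁶ T.
Arc and leads all point the same direction: B = 1.10×10⁻⁵ + 6.98×10⁻⁶ = 1.79×10⁻⁵ T.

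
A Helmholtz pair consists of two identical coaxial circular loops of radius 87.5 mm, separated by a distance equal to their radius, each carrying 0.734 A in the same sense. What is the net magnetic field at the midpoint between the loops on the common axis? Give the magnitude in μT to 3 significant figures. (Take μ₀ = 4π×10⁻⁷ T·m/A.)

Each loop contributes B = μ₀IR²/[2(R²+z²)^(3/2)] on the axis, with z measured from that loop.
Loop 1 (z = 0.04375 m): B₁ = 3.77×10⁻⁶ T. Loop 2 (z = 0.04375 m): B₂ = 3.77×10⁻⁶ T.
The fields add: B = B₁ + B₂ = 7.54×10⁻⁶ T.

B ≈ 7.54 μT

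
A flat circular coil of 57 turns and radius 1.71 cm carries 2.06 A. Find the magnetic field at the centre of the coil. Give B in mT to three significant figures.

B ≈ 4.31 mT

For an N-turn flat coil, B = Nμ₀I/(2R) with R = 0.0171 m.
B = 57 × 7.57×10⁻⁵ T = 4.31×10⁻³ T.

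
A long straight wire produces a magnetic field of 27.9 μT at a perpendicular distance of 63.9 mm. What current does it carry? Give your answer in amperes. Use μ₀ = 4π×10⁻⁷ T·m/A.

I ≈ 8.91 A

For a long straight wire B = μ₀I/(2πd), so I = 2πdB/μ₀.
I = 2π × 0.0639 × 2.79×10⁻⁵ / (4π×10⁻⁷) = 8.91 A.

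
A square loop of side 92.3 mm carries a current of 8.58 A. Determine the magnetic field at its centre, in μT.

B ≈ 105 μT

Each side is a finite straight segment at perpendicular distance d = a/(2 tan(π/4)) = 0.04615 m from the centre, with end-angles ±π/4.
One side contributes B₁ = (μ₀I/4πd)·2 sin(π/4) = 2.63×10⁻⁵ T.
All 4 sides add in the same direction: B = 4 × 2.63×10⁻⁵ = 1.05×10⁻⁴ T.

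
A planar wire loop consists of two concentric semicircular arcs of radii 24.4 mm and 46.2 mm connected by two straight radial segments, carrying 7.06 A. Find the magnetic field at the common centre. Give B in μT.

B ≈ 42.9 μT

The radial connectors point toward the centre, so dl × r̂ = 0 and they contribute nothing.
Each semicircle gives μ₀I/(4R): inner arc 9.09×10⁻⁵ T, outer arc 4.80×10⁻⁵ T.
The two arcs carry current in opposite angular senses, so their fields oppose: B = |9.09×10⁻⁵ − 4.80×10⁻⁵| = 4.29×10⁻⁵ T.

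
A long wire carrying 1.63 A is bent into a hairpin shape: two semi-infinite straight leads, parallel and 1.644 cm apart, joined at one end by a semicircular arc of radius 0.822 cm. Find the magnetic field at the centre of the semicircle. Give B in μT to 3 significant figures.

B ≈ 102 μT

The semicircular arc contributes B_arc = μ₀I·π/(4πR) = μ₀I/(4R) = 6.23×10⁻⁵ T.
Each semi-infinite lead is at perpendicular distance R = 0.00822 m from the centre, with the perpendicular foot at its near end, so it contributes μ₀I/(4πR); both point the same way, together 3.97×10⁻⁵ T.
Arc and leads all point the same direction: B = 6.23×10⁻⁵ + 3.97×10⁻⁵ = 1.02×10⁻⁴ T.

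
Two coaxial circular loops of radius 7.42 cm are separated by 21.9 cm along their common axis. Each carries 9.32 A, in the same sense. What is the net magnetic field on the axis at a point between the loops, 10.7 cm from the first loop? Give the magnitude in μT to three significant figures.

B ≈ 27.9 μT

Each loop contributes B = μ₀IR²/[2(R²+z²)^(3/2)] on the axis, with z measured from that loop.
Loop 1 (z = 0.107 m): B₁ = 1.46×10⁻⁵ T. Loop 2 (z = 0.112 m): B₂ = 1.33×10⁻⁵ T.
The fields add: B = B₁ + B₂ = 2.79×10⁻⁵ T.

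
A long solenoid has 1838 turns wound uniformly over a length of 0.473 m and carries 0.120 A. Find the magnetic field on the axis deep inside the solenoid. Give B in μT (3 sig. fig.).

B ≈ 586 μT

Inside a long solenoid, B = μ₀nI with n = 3886 turns/m.
B = 4π×10⁻⁷ × 3886 × 0.120 = 5.86×10⁻⁴ T.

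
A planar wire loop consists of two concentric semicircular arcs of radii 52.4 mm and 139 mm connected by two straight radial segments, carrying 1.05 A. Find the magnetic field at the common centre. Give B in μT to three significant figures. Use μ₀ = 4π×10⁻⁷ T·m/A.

B ≈ 3.92 μT

The radial connectors point toward the centre, so dl × r̂ = 0 and they contribute nothing.
Each semicircle gives μ₀I/(4R): inner arc 6.30×10⁻⁶ T, outer arc 2.37×10⁻⁶ T.
The two arcs carry current in opposite angular senses, so their fields oppose: B = |6.30×10⁻⁶ − 2.37×10⁻⁶| = 3.92×10⁻⁶ T.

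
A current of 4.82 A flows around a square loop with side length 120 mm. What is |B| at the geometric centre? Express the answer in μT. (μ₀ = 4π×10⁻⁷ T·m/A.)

Each side is a finite straight segment at perpendicular distance d = a/(2 tan(π/4)) = 0.06 m from the centre, with end-angles ±π/4.
One side contributes B₁ = (μ₀I/4πd)·2 sin(π/4) = 1.14×10⁻⁵ T.
All 4 sides add in the same direction: B = 4 × 1.14×10⁻⁵ = 4.54×10⁻⁵ T.

B ≈ 45.4 μT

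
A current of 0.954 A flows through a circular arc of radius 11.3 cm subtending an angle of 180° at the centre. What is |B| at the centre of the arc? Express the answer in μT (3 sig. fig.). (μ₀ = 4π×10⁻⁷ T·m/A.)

The Biot–Savart field of a circular arc at its centre is B = μ₀Iφ/(4πR), with φ = 3.142 rad.
B = (4π×10⁻⁷ × 0.954 × 3.142) / (4π × 0.113) = 2.65×10⁻⁶ T.

B ≈ 2.65 μT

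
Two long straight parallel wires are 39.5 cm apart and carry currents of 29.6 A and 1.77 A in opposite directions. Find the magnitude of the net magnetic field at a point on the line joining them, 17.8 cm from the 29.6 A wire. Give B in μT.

B ≈ 34.9 μT

Each long wire gives B = μ₀I/(2πd). Distances are d₁ = 0.178 m and d₂ = 0.217 m.
B₁ = 3.33×10⁻⁵ T, B₂ = 1.63×10⁻⁶ T.
Between antiparallel currents both contributions point the same way, so they add. B = B₁ + B₂ = 3.33×10⁻⁵ + 1.63×10⁻⁶ = 3.49×10⁻⁵ T.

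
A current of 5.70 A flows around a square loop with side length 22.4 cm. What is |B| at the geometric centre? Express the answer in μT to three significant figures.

Each side is a finite straight segment at perpendicular distance d = a/(2 tan(π/4)) = 0.112 m from the centre, with end-angles ±π/4.
One side contributes B₁ = (μ₀I/4πd)·2 sin(π/4) = 7.20×10⁻⁶ T.
All 4 sides add in the same direction: B = 4 × 7.20×10⁻⁶ = 2.88×10⁻⁵ T.

B ≈ 28.8 μT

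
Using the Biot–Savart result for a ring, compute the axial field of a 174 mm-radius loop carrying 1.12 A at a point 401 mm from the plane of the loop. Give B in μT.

B ≈ 0.255 μT

On the axis of a circular loop, B = μ₀IR² / [2(R²+z²)^(3/2)].
R² + z² = (0.174)² + (0.401)² = 0.1911 m², and (R²+z²)^(3/2) = 8.35×10⁻² m³.
B = (4π×10⁻⁷ × 1.12 × 0.03028) / (2 × 8.35×10⁻²) = 2.55×10⁻⁷ T.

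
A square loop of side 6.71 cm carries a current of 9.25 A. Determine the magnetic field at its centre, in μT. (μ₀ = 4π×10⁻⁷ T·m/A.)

B ≈ 156 μT

Each side is a finite straight segment at perpendicular distance d = a/(2 tan(π/4)) = 0.03355 m from the centre, with end-angles ±π/4.
One side contributes B₁ = (μ₀I/4πd)·2 sin(π/4) = 3.90×10⁻⁵ T.
All 4 sides add in the same direction: B = 4 × 3.90×10⁻⁵ = 1.56×10⁻⁴ T.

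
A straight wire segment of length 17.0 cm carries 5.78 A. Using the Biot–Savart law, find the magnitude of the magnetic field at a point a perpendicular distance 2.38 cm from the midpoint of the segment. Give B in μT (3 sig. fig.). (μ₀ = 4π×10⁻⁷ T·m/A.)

For a finite straight segment, B = (μ₀I/4πd)(sinθ₁ + sinθ₂), where θ₁, θ₂ are the angles from the perpendicular to each end.
The perpendicular from the point meets the wire at its midpoint, so each end is L/2 = 0.085 m away along the wire.
sinθ₁ = 0.085/√(0.085²+0.0238²) = 0.9630; sinθ₂ = 0.085/√(0.085²+0.0238²) = 0.9630.
B = (4π×10⁻⁷ × 5.78) / (4π × 0.0238) × (0.9630 + 0.9630) = 4.68×10⁻⁵ T.

B ≈ 46.8 μT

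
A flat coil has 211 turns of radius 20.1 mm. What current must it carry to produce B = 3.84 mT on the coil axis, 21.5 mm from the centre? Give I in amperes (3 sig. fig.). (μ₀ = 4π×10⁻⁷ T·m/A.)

I ≈ 1.83 A

For an N-turn coil, B = Nμ₀IR²/[2(R²+z²)^(3/2)] with R = 0.0201 m, z = 0.0215 m, so I = 2B(R²+z²)^(3/2)/(Nμ₀R²) = 2 × 3.84×10⁻³ × 2.55×10⁻⁵ / (211 × 4π×10⁻⁷ × 0.000404) = 1.83 A.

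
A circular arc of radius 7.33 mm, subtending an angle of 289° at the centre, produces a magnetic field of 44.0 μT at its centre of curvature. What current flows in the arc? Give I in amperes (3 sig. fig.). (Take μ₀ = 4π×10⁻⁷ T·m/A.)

I ≈ 0.639 A

For a circular arc, B = μ₀Iφ/(4πR) with φ in radians; here φ = 5.044 rad.
So I = 4πRB/(μ₀φ) = 4π × 0.00733 × 4.40×10⁻⁵ / (4π×10⁻⁷ × 5.044) = 0.639 A.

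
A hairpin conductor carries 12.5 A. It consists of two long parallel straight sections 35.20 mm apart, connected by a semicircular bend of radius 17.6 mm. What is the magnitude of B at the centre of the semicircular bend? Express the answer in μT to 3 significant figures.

B ≈ 365 μT

The semicircular arc contributes B_arc = μ₀I·π/(4πR) = μ₀I/(4R) = 2.23×10⁻⁴ T.
Each semi-infinite lead is at perpendicular distance R = 0.0176 m from the centre, with the perpendicular foot at its near end, so it contributes μ₀I/(4πR); both point the same way, together 1.42×10⁻⁴ T.
Arc and leads all point the same direction: B = 2.23×10⁻⁴ + 1.42×10⁻⁴ = 3.65×10⁻⁴ T.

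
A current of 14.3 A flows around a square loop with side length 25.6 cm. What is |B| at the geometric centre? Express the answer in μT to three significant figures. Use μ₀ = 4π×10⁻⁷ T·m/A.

B ≈ 63.2 μT

Each side is a finite straight segment at perpendicular distance d = a/(2 tan(π/4)) = 0.128 m from the centre, with end-angles ±π/4.
One side contributes B₁ = (μ₀I/4πd)·2 sin(π/4) = 1.58×10⁻⁵ T.
All 4 sides add in the same direction: B = 4 × 1.58×10⁻⁵ = 6.32×10⁻⁵ T.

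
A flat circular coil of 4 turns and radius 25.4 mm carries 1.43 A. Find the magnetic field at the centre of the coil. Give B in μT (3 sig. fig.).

B ≈ 141 μT

For an N-turn flat coil, B = Nμ₀I/(2R) with R = 0.0254 m.
B = 4 × 3.54×10⁻⁵ T = 1.41×10⁻⁴ T.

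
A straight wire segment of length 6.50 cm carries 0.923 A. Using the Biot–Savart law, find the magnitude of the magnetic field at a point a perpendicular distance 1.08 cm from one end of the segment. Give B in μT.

For a finite straight segment, B = (μ₀I/4πd)(sinθ₁ + sinθ₂), where θ₁, θ₂ are the angles from the perpendicular to each end.
The perpendicular foot is at one end, so the two end-offsets along the wire are 0 and L = 0.065 m.
sinθ₁ = 0/√(0²+0.0108²) = 0.0000; sinθ₂ = 0.065/√(0.065²+0.0108²) = 0.9865.
B = (4π×10⁻⁷ × 0.923) / (4π × 0.0108) × (0.0000 + 0.9865) = 8.43×10⁻⁶ T.

B ≈ 8.43 μT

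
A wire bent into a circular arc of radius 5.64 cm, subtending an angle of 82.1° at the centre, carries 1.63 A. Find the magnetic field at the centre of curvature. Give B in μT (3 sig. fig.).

The Biot–Savart field of a circular arc at its centre is B = μ₀Iφ/(4πR), with φ = 1.433 rad.
B = (4π×10⁻⁷ × 1.63 × 1.433) / (4π × 0.0564) = 4.14×10⁻⁶ T.

B ≈ 4.14 μT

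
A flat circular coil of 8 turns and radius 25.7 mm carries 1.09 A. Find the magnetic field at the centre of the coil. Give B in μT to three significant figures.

B ≈ 213 μT

For an N-turn flat coil, B = Nμ₀I/(2R) with R = 0.0257 m.
B = 8 × 2.66×10⁻⁵ T = 2.13×10⁻⁴ T.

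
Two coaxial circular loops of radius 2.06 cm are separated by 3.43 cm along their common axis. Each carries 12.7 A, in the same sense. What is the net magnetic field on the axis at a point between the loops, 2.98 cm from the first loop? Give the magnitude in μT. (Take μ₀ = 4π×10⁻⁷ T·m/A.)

B ≈ 432 μT

Each loop contributes B = μ₀IR²/[2(R²+z²)^(3/2)] on the axis, with z measured from that loop.
Loop 1 (z = 0.0298 m): B₁ = 7.12×10⁻⁵ T. Loop 2 (z = 0.0045 m): B₂ = 3.61×10⁻⁴ T.
The fields add: B = B₁ + B₂ = 4.32×10⁻⁴ T.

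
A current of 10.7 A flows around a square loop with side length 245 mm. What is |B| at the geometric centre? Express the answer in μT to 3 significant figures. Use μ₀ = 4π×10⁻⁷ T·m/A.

Each side is a finite straight segment at perpendicular distance d = a/(2 tan(π/4)) = 0.1225 m from the centre, with end-angles ±π/4.
One side contributes B₁ = (μ₀I/4πd)·2 sin(π/4) = 1.24×10⁻⁵ T.
All 4 sides add in the same direction: B = 4 × 1.24×10⁻⁵ = 4.94×10⁻⁵ T.

B ≈ 49.4 μT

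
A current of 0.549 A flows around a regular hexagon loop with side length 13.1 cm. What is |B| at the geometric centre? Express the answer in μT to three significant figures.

B ≈ 2.90 μT

Each side is a finite straight segment at perpendicular distance d = a/(2 tan(π/6)) = 0.1134 m from the centre, with end-angles ±π/6.
One side contributes B₁ = (μ₀I/4πd)·2 sin(π/6) = 4.84×10⁻⁷ T.
All 6 sides add in the same direction: B = 6 × 4.84×10⁻⁷ = 2.90×10⁻⁶ T.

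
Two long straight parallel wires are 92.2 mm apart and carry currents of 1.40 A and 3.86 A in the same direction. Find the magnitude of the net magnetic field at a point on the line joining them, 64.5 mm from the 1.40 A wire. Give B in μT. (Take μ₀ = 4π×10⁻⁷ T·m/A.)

B ≈ 23.5 μT

Each long wire gives B = μ₀I/(2πd). Distances are d₁ = 0.0645 m and d₂ = 0.0277 m.
B₁ = 4.34×10⁻⁶ T, B₂ = 2.79×10⁻⁵ T.
Between parallel currents the two contributions point in opposite directions, so they subtract. B = |B₁ − B₂| = |4.34×10⁻⁶ − 2.79×10⁻⁵| = 2.35×10⁻⁵ T.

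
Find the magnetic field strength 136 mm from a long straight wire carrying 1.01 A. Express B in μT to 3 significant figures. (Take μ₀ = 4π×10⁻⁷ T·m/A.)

For an infinitely long straight wire, B = μ₀I/(2πd).
B = (4π×10⁻⁷ × 1.01) / (2π × 0.136) = 1.49×10⁻⁶ T.

B ≈ 1.49 μT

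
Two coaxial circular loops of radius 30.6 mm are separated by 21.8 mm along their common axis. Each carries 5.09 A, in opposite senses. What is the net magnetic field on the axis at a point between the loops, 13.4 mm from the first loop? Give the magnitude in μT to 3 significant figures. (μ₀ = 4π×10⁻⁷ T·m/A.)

B ≈ 13.4 μT

Each loop contributes B = μ₀IR²/[2(R²+z²)^(3/2)] on the axis, with z measured from that loop.
Loop 1 (z = 0.0134 m): B₁ = 8.03×10⁻⁵ T. Loop 2 (z = 0.0084 m): B₂ = 9.37×10⁻⁵ T.
The fields oppose: B = |B₁ − B₂| = 1.34×10⁻⁵ T.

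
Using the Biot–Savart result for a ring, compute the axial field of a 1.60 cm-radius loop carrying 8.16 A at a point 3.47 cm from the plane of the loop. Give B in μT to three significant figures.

B ≈ 23.5 μT

On the axis of a circular loop, B = μ₀IR² / [2(R²+z²)^(3/2)].
R² + z² = (0.016)² + (0.0347)² = 0.00146 m², and (R²+z²)^(3/2) = 5.58×10⁻⁵ m³.
B = (4π×10⁻⁷ × 8.16 × 0.000256) / (2 × 5.58×10⁻⁵) = 2.35×10⁻⁵ T.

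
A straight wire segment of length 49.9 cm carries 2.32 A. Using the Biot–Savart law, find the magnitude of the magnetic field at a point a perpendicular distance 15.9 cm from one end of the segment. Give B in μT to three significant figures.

B ≈ 1.39 μT

For a finite straight segment, B = (μ₀I/4πd)(sinθ₁ + sinθ₂), where θ₁, θ₂ are the angles from the perpendicular to each end.
The perpendicular foot is at one end, so the two end-offsets along the wire are 0 and L = 0.499 m.
sinθ₁ = 0/√(0²+0.159²) = 0.0000; sinθ₂ = 0.499/√(0.499²+0.159²) = 0.9528.
B = (4π×10⁻⁷ × 2.32) / (4π × 0.159) × (0.0000 + 0.9528) = 1.39×10⁻⁶ T.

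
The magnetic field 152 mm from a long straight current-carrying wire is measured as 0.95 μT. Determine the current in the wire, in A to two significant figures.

For a long straight wire B = μ₀I/(2πd), so I = 2πdB/μ₀.
I = 2π × 0.152 × 9.50×10⁻⁷ / (4π×10⁻⁷) = 0.722 A.

I ≈ 0.72 A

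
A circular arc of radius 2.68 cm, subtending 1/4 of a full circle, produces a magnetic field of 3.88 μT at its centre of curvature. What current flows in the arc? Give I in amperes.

For a circular arc, B = μ₀Iφ/(4πR) with φ in radians; here φ = 1.571 rad.
So I = 4πRB/(μ₀φ) = 4π × 0.0268 × 3.88×10⁻⁶ / (4π×10⁻⁷ × 1.571) = 0.662 A.

I ≈ 0.662 A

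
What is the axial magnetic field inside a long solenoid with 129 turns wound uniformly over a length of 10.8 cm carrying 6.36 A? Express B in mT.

B ≈ 9.55 mT

Inside a long solenoid, B = μ₀nI with n = 1194 turns/m.
B = 4π×10⁻⁷ × 1194 × 6.36 = 9.55×10⁻³ T.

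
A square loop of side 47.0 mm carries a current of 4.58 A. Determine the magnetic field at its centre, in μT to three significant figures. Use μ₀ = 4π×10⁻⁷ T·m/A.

Each side is a finite straight segment at perpendicular distance d = a/(2 tan(π/4)) = 0.0235 m from the centre, with end-angles ±π/4.
One side contributes B₁ = (μ₀I/4πd)·2 sin(π/4) = 2.76×10⁻⁵ T.
All 4 sides add in the same direction: B = 4 × 2.76×10⁻⁵ = 1.10×10⁻⁴ T.

B ≈ 110 μT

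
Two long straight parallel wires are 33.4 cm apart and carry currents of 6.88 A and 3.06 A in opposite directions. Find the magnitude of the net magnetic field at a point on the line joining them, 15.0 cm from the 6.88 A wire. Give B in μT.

B ≈ 12.5 μT

Each long wire gives B = μ₀I/(2πd). Distances are d₁ = 0.15 m and d₂ = 0.184 m.
B₁ = 9.17×10⁻⁶ T, B₂ = 3.33×10⁻⁶ T.
Between antiparallel currents both contributions point the same way, so they add. B = B₁ + B₂ = 9.17×10⁻⁶ + 3.33×10⁻⁶ = 1.25×10⁻⁵ T.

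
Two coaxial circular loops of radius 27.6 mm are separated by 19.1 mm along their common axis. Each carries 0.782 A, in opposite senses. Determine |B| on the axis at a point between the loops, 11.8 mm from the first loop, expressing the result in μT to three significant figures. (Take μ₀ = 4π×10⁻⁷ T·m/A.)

B ≈ 2.25 μT

Each loop contributes B = μ₀IR²/[2(R²+z²)^(3/2)] on the axis, with z measured from that loop.
Loop 1 (z = 0.0118 m): B₁ = 1.38×10⁻⁵ T. Loop 2 (z = 0.0073 m): B₂ = 1.61×10⁻⁵ T.
The fields oppose: B = |B₁ − B₂| = 2.25×10⁻⁶ T.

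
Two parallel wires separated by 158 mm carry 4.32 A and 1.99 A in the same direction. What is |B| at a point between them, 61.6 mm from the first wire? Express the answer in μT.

Each long wire gives B = μ₀I/(2πd). Distances are d₁ = 0.0616 m and d₂ = 0.0964 m.
B₁ = 1.40×10⁻⁵ T, B₂ = 4.13×10⁻⁶ T.
Between parallel currents the two contributions point in opposite directions, so they subtract. B = |B₁ − B₂| = |1.40×10⁻⁵ − 4.13×10⁻⁶| = 9.90×10⁻⁶ T.

B ≈ 9.90 μT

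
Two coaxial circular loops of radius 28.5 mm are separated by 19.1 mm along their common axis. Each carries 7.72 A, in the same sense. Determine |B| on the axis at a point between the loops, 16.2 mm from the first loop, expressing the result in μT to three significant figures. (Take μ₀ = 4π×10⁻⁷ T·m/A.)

B ≈ 279 μT

Each loop contributes B = μ₀IR²/[2(R²+z²)^(3/2)] on the axis, with z measured from that loop.
Loop 1 (z = 0.0162 m): B₁ = 1.12×10⁻⁴ T. Loop 2 (z = 0.0029 m): B₂ = 1.68×10⁻⁴ T.
The fields add: B = B₁ + B₂ = 2.79×10⁻⁴ T.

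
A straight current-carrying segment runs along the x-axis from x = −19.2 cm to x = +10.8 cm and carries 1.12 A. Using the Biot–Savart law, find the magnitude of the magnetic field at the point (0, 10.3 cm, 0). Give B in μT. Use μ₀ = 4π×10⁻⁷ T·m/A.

B ≈ 1.75 μT

For a finite straight segment, B = (μ₀I/4πd)(sinθ₁ + sinθ₂), where θ₁, θ₂ are the angles from the perpendicular to each end.
The perpendicular distance is d = 0.103 m; the end-offsets along the wire are a = 0.192 m and b = 0.108 m.
sinθ₁ = 0.192/√(0.192²+0.103²) = 0.8812; sinθ₂ = 0.108/√(0.108²+0.103²) = 0.7237.
B = (4π×10⁻⁷ × 1.12) / (4π × 0.103) × (0.8812 + 0.7237) = 1.75×10⁻⁶ T.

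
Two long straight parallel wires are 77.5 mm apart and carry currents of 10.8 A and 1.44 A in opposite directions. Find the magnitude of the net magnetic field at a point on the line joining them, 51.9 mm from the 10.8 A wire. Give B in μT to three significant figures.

Each long wire gives B = μ₀I/(2πd). Distances are d₁ = 0.0519 m and d₂ = 0.0256 m.
B₁ = 4.16×10⁻⁵ T, B₂ = 1.12×10⁻⁵ T.
Between antiparallel currents both contributions point the same way, so they add. B = B₁ + B₂ = 4.16×10⁻⁵ + 1.12×10⁻⁵ = 5.29×10⁻⁵ T.

B ≈ 52.9 μT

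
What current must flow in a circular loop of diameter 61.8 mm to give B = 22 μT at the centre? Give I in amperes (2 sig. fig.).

At the centre of a circular loop B = μ₀I/(2R), so I = 2RB/μ₀.
With R = 0.0309 m, I = 2 × 0.0309 × 2.20×10⁻⁵ / (4π×10⁻⁷) = 1.08 A.

I ≈ 1.1 A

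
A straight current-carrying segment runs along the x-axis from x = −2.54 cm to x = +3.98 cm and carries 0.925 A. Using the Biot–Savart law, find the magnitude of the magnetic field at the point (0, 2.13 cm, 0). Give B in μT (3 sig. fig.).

For a finite straight segment, B = (μ₀I/4πd)(sinθ₁ + sinθ₂), where θ₁, θ₂ are the angles from the perpendicular to each end.
The perpendicular distance is d = 0.0213 m; the end-offsets along the wire are a = 0.0254 m and b = 0.0398 m.
sinθ₁ = 0.0254/√(0.0254²+0.0213²) = 0.7662; sinθ₂ = 0.0398/√(0.0398²+0.0213²) = 0.8817.
B = (4π×10⁻⁷ × 0.925) / (4π × 0.0213) × (0.7662 + 0.8817) = 7.16×10⁻⁶ T.

B ≈ 7.16 μT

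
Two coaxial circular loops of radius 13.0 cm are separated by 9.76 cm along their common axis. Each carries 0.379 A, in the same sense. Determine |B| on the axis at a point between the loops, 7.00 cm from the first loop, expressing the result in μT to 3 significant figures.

Each loop contributes B = μ₀IR²/[2(R²+z²)^(3/2)] on the axis, with z measured from that loop.
Loop 1 (z = 0.07 m): B₁ = 1.25×10⁻⁶ T. Loop 2 (z = 0.0276 m): B₂ = 1.71×10⁻⁶ T.
The fields add: B = B₁ + B₂ = 2.96×10⁻⁶ T.

B ≈ 2.96 μT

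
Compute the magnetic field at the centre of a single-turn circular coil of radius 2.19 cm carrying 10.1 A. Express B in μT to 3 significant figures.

B ≈ 290 μT

At the centre of a circular loop the Biot–Savart law gives B = μ₀I/(2R).
B = (4π×10⁻⁷ × 10.1) / (2 × 0.0219) = 2.90×10⁻⁴ T.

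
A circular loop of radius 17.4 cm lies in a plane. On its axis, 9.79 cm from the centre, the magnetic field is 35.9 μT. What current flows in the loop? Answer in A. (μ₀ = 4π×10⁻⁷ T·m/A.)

I ≈ 15.0 A

On the axis of a loop, B = μ₀IR²/[2(R²+z²)^(3/2)], so I = 2B(R²+z²)^(3/2)/(μ₀R²).
R² + z² = 0.03028 + 0.009584 = 0.03986 m²; raised to 3/2 gives 7.96×10⁻³ m³.
I = 2 × 3.59×10⁻⁵ × 7.96×10⁻³ / (1.26×10⁻⁶ × 0.03028) = 15.0 A.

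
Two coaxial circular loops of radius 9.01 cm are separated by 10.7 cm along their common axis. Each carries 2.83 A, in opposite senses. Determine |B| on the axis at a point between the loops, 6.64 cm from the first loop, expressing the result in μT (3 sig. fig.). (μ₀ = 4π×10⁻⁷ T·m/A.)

B ≈ 4.66 μT

Each loop contributes B = μ₀IR²/[2(R²+z²)^(3/2)] on the axis, with z measured from that loop.
Loop 1 (z = 0.0664 m): B₁ = 1.03×10⁻⁵ T. Loop 2 (z = 0.0406 m): B₂ = 1.50×10⁻⁵ T.
The fields oppose: B = |B₁ − B₂| = 4.66×10⁻⁶ T.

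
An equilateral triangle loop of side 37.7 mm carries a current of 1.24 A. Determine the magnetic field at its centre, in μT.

B ≈ 59.2 μT

Each side is a finite straight segment at perpendicular distance d = a/(2 tan(π/3)) = 0.01088 m from the centre, with end-angles ±π/3.
One side contributes B₁ = (μ₀I/4πd)·2 sin(π/3) = 1.97×10⁻⁵ T.
All 3 sides add in the same direction: B = 3 × 1.97×10⁻⁵ = 5.92×10⁻⁵ T.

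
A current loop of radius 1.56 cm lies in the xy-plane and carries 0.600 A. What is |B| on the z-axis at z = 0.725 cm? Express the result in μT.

B ≈ 18.0 μT

On the axis of a circular loop, B = μ₀IR² / [2(R²+z²)^(3/2)].
R² + z² = (0.0156)² + (0.00725)² = 0.0002959 m², and (R²+z²)^(3/2) = 5.09×10⁻⁶ m³.
B = (4π×10⁻⁷ × 0.600 × 0.0002434) / (2 × 5.09×10⁻⁶) = 1.80×10⁻⁵ T.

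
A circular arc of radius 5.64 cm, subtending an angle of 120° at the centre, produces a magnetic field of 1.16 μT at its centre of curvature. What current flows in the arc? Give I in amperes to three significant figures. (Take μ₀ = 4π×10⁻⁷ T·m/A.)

For a circular arc, B = μ₀Iφ/(4πR) with φ in radians; here φ = 2.094 rad.
So I = 4πRB/(μ₀φ) = 4π × 0.0564 × 1.16×10⁻⁶ / (4π×10⁻⁷ × 2.094) = 0.312 A.

I ≈ 0.312 A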